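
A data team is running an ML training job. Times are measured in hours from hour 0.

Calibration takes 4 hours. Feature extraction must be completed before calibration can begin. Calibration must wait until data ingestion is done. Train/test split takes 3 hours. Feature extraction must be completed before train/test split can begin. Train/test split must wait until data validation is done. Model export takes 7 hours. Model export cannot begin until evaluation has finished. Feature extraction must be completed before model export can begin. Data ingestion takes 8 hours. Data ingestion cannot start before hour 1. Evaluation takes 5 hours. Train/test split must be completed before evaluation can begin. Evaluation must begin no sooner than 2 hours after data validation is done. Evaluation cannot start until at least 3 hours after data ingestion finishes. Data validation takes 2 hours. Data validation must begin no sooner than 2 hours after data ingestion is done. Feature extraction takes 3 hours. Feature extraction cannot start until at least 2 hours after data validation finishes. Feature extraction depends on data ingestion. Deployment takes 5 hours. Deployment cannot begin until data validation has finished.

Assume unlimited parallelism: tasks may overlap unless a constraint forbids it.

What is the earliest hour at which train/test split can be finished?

21

After its own release at hour 1, data ingestion can start at hour 1 and finishes at hour 9.
Data validation cannot begin until data ingestion (finishes hour 9, plus 2-hour gap → hour 11). It runs from hour 11 to 11 + 2 = hour 13.
For feature extraction: data validation (finishes hour 13, plus 2-hour gap → hour 15); data ingestion (finishes hour 9). Taking the maximum gives a start of hour 15, and it finishes at 15 + 3 = hour 18.
Train/test split has to wait for feature extraction (finishes hour 18); data validation (finishes hour 13). The latest of these is hour 18, so train/test split runs hour 18 to 18 + 3 = hour 21.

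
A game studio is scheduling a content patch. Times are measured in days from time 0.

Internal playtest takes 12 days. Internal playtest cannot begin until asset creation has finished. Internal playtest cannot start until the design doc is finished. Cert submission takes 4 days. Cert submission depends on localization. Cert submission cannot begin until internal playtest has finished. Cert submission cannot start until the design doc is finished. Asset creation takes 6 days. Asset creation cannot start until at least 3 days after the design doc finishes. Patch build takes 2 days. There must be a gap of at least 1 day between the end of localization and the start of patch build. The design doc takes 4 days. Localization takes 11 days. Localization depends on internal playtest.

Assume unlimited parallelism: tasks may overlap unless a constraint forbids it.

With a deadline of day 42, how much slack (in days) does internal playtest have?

The design doc can start immediately at day 0; it finishes at day 4.
Asset creation waits on the design doc (finishes day 4, plus 3-day gap → day 7), so it starts at day 7 and finishes at 7 + 6 = day 13.
Internal playtest has to wait for asset creation (finishes day 13); the design doc (finishes day 4). The latest of these is day 13, so internal playtest runs day 13 to 13 + 12 = day 25.

Working backward from the deadline:
Nothing follows cert submission; the deadline of day 42 is its only limit. It must start by 42 − 4 = day 38.
Patch build must finish by day 42; it takes 2 days, so it must start by 42 − 2 = day 40.
Localization has several dependents: cert submission (must start by day 38); patch build (must start by day 40, minus 1-day gap → day 39). The earliest of those limits is day 38, so localization must start by 38 − 11 = day 27.
Internal playtest has several dependents: localization (must start by day 27); cert submission (must start by day 38). The earliest of those limits is day 27, so internal playtest must start by 27 − 12 = day 15.
So internal playtest can start as early as day 13 and as late as day 15, giving 15 − 13 = 2 days of slack.

2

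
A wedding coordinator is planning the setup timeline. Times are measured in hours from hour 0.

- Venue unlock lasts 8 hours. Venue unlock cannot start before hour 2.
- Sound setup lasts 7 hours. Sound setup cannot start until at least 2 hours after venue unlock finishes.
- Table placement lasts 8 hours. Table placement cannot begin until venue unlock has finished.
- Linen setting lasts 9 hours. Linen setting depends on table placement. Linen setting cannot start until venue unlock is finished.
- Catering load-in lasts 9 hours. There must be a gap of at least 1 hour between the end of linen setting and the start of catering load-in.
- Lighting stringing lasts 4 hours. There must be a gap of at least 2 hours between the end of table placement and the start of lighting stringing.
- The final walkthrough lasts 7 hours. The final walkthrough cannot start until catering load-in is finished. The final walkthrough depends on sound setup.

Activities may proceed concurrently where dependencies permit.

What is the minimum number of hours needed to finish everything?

44

After its own release at hour 2, venue unlock can start at hour 2 and finishes at hour 10.
Sound setup cannot begin until venue unlock (finishes hour 10, plus 2-hour gap → hour 12). It runs from hour 12 to 12 + 7 = hour 19.
Table placement cannot begin until venue unlock (finishes hour 10). It runs from hour 10 to 10 + 8 = hour 18.
After table placement (finishes hour 18, plus 2-hour gap → hour 20), lighting stringing can start at hour 20 and finishes at hour 24.
For linen setting: table placement (finishes hour 18); venue unlock (finishes hour 10). Taking the maximum gives a start of hour 18, and it finishes at 18 + 9 = hour 27.
Catering load-in cannot begin until linen setting (finishes hour 27, plus 1-hour gap → hour 28). It runs from hour 28 to 28 + 9 = hour 37.
The final walkthrough needs all of catering load-in (finishes hour 37); sound setup (finishes hour 19). That puts its earliest start at hour 37; it finishes at 37 + 7 = hour 44.
All tasks are finished once the last one completes. Finish times: Venue unlock at 10, Table placement at 18, Linen setting at 27, Lighting stringing at 24, Sound setup at 19, Catering load-in at 37, The final walkthrough at 44. The latest is hour 44.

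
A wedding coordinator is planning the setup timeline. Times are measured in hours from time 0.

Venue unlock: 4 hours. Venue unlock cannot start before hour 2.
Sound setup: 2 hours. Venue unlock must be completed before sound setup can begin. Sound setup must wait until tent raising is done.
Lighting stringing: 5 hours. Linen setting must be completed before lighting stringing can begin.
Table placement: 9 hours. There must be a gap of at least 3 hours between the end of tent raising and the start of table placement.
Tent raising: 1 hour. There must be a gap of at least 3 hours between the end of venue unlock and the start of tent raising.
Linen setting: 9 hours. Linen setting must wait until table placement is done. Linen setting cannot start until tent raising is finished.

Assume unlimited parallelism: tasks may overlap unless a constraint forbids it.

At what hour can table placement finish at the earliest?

Venue unlock cannot begin until its own release at hour 2. It runs from hour 2 to 2 + 4 = hour 6.
Tent raising cannot begin until venue unlock (finishes hour 6, plus 3-hour gap → hour 9). It runs from hour 9 to 9 + 1 = hour 10.
After tent raising (finishes hour 10, plus 3-hour gap → hour 13), table placement can start at hour 13 and finishes at hour 22.

22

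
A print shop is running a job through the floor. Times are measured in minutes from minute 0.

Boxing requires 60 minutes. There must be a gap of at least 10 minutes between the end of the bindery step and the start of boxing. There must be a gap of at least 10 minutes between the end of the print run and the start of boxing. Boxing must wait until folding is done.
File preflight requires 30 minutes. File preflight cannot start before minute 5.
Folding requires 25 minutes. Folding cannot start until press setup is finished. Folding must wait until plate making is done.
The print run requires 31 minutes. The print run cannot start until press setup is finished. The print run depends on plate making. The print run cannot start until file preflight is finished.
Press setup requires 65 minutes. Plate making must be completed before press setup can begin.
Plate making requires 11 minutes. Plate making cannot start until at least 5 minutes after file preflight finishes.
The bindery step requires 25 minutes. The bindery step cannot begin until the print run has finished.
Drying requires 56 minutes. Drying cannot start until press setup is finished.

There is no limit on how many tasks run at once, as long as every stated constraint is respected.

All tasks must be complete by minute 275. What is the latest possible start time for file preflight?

38

Nothing follows boxing; the deadline of minute 275 is its only limit. It must start by 275 − 60 = minute 215.
The bindery step must finish before boxing (must start by minute 215, minus 10-minute gap → minute 205). With a 25-minute duration, the bindery step must start by 205 − 25 = minute 180.
The print run must finish in time for the bindery step (must start by minute 180); boxing (must start by minute 215, minus 10-minute gap → minute 205). The tightest is minute 180, so the print run must start by 180 − 31 = minute 149.
Nothing follows drying; the deadline of minute 275 is its only limit. It must start by 275 − 56 = minute 219.
Folding feeds into boxing (must start by minute 215); so folding must finish by minute 215 and therefore start by minute 190.
Press setup must finish in time for the print run (must start by minute 149); drying (must start by minute 219); folding (must start by minute 190). The tightest is minute 149, so press setup must start by 149 − 65 = minute 84.
Plate making has several dependents: press setup (must start by minute 84); the print run (must start by minute 149); folding (must start by minute 190). The earliest of those limits is minute 84, so plate making must start by 84 − 11 = minute 73.
File preflight feeds plate making (must start by minute 73, minus 5-minute gap → minute 68); the print run (must start by minute 149). Taking the minimum, file preflight must finish by minute 68 and start by 68 − 30 = minute 38.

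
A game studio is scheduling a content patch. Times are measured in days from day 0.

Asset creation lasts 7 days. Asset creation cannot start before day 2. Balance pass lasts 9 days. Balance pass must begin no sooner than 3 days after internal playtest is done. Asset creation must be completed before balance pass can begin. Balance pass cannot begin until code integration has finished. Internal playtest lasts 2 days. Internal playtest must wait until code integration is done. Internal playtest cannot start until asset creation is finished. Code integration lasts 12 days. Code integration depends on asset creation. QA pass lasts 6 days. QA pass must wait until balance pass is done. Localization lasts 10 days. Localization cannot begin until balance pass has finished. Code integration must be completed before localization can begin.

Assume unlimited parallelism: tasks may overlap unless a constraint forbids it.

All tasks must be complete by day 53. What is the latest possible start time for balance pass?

Nothing follows localization; the deadline of day 53 is its only limit. It must start by 53 − 10 = day 43.
QA pass must finish by day 53; it takes 6 days, so it must start by 53 − 6 = day 47.
Balance pass must finish in time for localization (must start by day 43); QA pass (must start by day 47). The tightest is day 43, so balance pass must start by 43 − 9 = day 34.

34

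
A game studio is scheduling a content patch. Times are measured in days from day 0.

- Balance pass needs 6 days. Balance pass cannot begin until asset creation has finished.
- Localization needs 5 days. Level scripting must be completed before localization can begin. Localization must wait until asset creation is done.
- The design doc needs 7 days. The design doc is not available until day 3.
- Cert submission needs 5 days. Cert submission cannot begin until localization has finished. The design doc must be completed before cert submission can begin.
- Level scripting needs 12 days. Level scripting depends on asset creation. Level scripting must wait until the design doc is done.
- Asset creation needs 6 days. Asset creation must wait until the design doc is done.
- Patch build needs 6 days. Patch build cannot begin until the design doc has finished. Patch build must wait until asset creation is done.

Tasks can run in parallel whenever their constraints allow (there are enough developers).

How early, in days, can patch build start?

16

The design doc cannot begin until its own release at day 3. It runs from day 3 to 3 + 7 = day 10.
Asset creation waits on the design doc (finishes day 10), so it starts at day 10 and finishes at 10 + 6 = day 16.
Patch build waits on the design doc (finishes day 10); asset creation (finishes day 16). The latest of these is day 16, which is the earliest patch build can start.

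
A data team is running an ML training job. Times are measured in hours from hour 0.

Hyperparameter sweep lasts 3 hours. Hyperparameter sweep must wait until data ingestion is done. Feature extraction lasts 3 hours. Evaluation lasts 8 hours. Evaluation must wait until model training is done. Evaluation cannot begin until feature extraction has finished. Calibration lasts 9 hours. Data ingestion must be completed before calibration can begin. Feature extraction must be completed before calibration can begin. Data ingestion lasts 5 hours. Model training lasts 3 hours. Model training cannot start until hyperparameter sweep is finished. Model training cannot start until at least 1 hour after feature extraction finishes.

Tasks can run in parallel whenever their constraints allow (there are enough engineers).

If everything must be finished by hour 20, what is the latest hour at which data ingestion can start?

1

Nothing follows evaluation; the deadline of hour 20 is its only limit. It must start by 20 − 8 = hour 12.
Model training must finish before evaluation (must start by hour 12). With a 3-hour duration, model training must start by 12 − 3 = hour 9.
Hyperparameter sweep has to be done before model training (must start by hour 9). That means finishing by hour 9, i.e. starting by 9 − 3 = hour 6.
Nothing follows calibration; the deadline of hour 20 is its only limit. It must start by 20 − 9 = hour 11.
Data ingestion feeds hyperparameter sweep (must start by hour 6); calibration (must start by hour 11). Taking the minimum, data ingestion must finish by hour 6 and start by 6 − 5 = hour 1.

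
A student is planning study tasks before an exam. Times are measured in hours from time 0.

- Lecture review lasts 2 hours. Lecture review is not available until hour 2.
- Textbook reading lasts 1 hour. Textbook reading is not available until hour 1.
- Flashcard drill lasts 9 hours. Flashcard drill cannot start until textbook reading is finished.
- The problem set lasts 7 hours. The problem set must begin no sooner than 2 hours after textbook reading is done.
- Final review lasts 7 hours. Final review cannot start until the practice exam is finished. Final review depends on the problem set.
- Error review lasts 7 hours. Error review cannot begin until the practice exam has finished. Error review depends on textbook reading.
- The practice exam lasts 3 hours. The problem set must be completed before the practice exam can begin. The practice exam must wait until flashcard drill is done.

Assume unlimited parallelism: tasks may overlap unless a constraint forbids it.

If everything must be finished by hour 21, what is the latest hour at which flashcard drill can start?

2

Nothing follows error review; the deadline of hour 21 is its only limit. It must start by 21 − 7 = hour 14.
Nothing follows final review; the deadline of hour 21 is its only limit. It must start by 21 − 7 = hour 14.
The practice exam has several dependents: error review (must start by hour 14); final review (must start by hour 14). The earliest of those limits is hour 14, so the practice exam must start by 14 − 3 = hour 11.
Flashcard drill feeds into the practice exam (must start by hour 11); so flashcard drill must finish by hour 11 and therefore start by hour 2.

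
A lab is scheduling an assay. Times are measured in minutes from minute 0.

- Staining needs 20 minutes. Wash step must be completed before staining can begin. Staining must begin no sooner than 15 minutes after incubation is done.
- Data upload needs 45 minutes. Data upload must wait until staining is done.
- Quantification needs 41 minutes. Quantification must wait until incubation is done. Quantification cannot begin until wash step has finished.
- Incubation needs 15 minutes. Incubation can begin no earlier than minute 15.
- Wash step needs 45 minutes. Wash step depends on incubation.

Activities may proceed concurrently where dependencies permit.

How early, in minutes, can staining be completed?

95

Incubation waits on its own release at minute 15, so it starts at minute 15 and finishes at 15 + 15 = minute 30.
Wash step cannot begin until incubation (finishes minute 30). It runs from minute 30 to 30 + 45 = minute 75.
Staining cannot start until wash step (finishes minute 75); incubation (finishes minute 30, plus 15-minute gap → minute 45). The controlling bound is minute 75, so staining finishes at 75 + 20 = minute 95.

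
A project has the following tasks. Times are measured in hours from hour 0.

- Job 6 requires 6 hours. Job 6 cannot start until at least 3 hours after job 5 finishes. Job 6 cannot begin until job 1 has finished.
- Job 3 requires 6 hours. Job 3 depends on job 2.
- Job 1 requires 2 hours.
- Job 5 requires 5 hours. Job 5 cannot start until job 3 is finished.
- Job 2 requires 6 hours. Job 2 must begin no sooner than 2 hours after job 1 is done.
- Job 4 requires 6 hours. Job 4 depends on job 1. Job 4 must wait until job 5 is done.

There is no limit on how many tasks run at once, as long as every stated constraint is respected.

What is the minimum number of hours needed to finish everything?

30

Job 1 can start immediately at hour 0; it finishes at hour 2.
Job 2 cannot begin until job 1 (finishes hour 2, plus 2-hour gap → hour 4). It runs from hour 4 to 4 + 6 = hour 10.
Job 3 cannot begin until job 2 (finishes hour 10). It runs from hour 10 to 10 + 6 = hour 16.
After job 3 (finishes hour 16), job 5 can start at hour 16 and finishes at hour 21.
Job 6 has to wait for job 5 (finishes hour 21, plus 3-hour gap → hour 24); job 1 (finishes hour 2). The latest of these is hour 24, so job 6 runs hour 24 to 24 + 6 = hour 30.
Job 4 has to wait for job 1 (finishes hour 2); job 5 (finishes hour 21). The latest of these is hour 21, so job 4 runs hour 21 to 21 + 6 = hour 27.
All tasks are finished once the last one completes. Finish times: Job 1 at 2, Job 2 at 10, Job 3 at 16, Job 4 at 27, Job 5 at 21, Job 6 at 30. The latest is hour 30.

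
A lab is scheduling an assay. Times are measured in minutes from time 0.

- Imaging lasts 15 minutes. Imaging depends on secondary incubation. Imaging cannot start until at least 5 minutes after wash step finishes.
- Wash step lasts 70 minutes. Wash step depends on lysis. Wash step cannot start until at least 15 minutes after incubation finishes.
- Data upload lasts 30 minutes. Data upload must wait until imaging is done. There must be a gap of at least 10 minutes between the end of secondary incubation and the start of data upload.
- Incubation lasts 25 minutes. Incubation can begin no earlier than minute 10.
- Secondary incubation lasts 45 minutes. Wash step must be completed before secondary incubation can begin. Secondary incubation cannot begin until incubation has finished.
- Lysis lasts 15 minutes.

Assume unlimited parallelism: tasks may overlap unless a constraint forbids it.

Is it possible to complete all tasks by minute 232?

Yes

Incubation waits on its own release at minute 10, so it starts at minute 10 and finishes at 10 + 25 = minute 35.
Nothing blocks lysis, so it runs from minute 0 to minute 15.
For wash step: lysis (finishes minute 15); incubation (finishes minute 35, plus 15-minute gap → minute 50). Taking the maximum gives a start of minute 50, and it finishes at 50 + 70 = minute 120.
For secondary incubation: wash step (finishes minute 120); incubation (finishes minute 35). Taking the maximum gives a start of minute 120, and it finishes at 120 + 45 = minute 165.
For imaging: secondary incubation (finishes minute 165); wash step (finishes minute 120, plus 5-minute gap → minute 125). Taking the maximum gives a start of minute 165, and it finishes at 165 + 15 = minute 180.
Data upload has to wait for imaging (finishes minute 180); secondary incubation (finishes minute 165, plus 10-minute gap → minute 175). The latest of these is minute 180, so data upload runs minute 180 to 180 + 30 = minute 210.
Every task is finished by minute 210, which is no later than the deadline of 232, so the schedule is feasible.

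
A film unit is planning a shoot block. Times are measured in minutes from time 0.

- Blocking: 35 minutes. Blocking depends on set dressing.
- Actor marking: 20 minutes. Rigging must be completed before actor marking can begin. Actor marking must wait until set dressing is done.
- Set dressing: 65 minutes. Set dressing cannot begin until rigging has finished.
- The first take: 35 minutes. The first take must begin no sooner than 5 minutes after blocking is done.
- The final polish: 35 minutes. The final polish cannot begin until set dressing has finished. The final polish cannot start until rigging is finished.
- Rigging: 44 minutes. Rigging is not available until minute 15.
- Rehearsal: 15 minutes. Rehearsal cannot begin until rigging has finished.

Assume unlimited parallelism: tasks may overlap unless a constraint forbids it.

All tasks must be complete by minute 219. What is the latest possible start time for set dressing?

Nothing follows the first take; the deadline of minute 219 is its only limit. It must start by 219 − 35 = minute 184.
Blocking must finish before the first take (must start by minute 184, minus 5-minute gap → minute 179). With a 35-minute duration, blocking must start by 179 − 35 = minute 144.
To finish by minute 219, actor marking (duration 20) must start no later than minute 199.
To finish by minute 219, the final polish (duration 35) must start no later than minute 184.
Set dressing feeds blocking (must start by minute 144); actor marking (must start by minute 199); the final polish (must start by minute 184). Taking the minimum, set dressing must finish by minute 144 and start by 144 − 65 = minute 79.

79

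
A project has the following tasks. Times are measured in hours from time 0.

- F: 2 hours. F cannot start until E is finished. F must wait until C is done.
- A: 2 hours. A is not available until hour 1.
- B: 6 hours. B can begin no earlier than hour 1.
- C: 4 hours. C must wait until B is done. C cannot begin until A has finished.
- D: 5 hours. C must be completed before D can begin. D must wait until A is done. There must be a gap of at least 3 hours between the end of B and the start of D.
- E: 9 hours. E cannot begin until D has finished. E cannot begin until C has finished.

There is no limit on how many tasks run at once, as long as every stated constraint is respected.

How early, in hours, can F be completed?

B waits on its own release at hour 1, so it starts at hour 1 and finishes at 1 + 6 = hour 7.
A waits on its own release at hour 1, so it starts at hour 1 and finishes at 1 + 2 = hour 3.
For C: B (finishes hour 7); A (finishes hour 3). Taking the maximum gives a start of hour 7, and it finishes at 7 + 4 = hour 11.
D needs all of C (finishes hour 11); A (finishes hour 3); B (finishes hour 7, plus 3-hour gap → hour 10). That puts its earliest start at hour 11; it finishes at 11 + 5 = hour 16.
E cannot start until D (finishes hour 16); C (finishes hour 11). The controlling bound is hour 16, so E finishes at 16 + 9 = hour 25.
F needs all of E (finishes hour 25); C (finishes hour 11). That puts its earliest start at hour 25; it finishes at 25 + 2 = hour 27.

27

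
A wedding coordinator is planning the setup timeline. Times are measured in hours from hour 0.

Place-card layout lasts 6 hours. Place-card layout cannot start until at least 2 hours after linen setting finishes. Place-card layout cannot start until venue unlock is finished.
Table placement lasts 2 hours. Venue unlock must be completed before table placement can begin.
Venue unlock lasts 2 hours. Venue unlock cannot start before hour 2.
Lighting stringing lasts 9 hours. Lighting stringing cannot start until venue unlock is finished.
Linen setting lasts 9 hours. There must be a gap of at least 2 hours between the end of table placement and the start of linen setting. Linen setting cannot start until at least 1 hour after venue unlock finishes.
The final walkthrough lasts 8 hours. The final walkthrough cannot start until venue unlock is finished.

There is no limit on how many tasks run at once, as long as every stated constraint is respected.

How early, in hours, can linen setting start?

8

Venue unlock cannot begin until its own release at hour 2. It runs from hour 2 to 2 + 2 = hour 4.
After venue unlock (finishes hour 4), table placement can start at hour 4 and finishes at hour 6.
Linen setting waits on table placement (finishes hour 6, plus 2-hour gap → hour 8); venue unlock (finishes hour 4, plus 1-hour gap → hour 5). The latest of these is hour 8, which is the earliest linen setting can start.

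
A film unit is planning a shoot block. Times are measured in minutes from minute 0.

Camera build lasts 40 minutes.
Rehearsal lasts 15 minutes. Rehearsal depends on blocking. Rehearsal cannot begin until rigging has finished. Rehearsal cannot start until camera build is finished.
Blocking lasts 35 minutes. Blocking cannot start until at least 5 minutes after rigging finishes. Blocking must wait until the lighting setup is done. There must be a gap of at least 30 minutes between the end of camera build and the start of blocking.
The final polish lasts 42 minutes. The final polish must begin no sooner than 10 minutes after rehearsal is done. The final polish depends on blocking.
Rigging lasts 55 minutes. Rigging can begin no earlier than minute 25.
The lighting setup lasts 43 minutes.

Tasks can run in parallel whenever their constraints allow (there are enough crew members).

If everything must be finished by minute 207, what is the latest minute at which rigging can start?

45

Nothing follows the final polish; the deadline of minute 207 is its only limit. It must start by 207 − 42 = minute 165.
Rehearsal must finish before the final polish (must start by minute 165, minus 10-minute gap → minute 155). With a 15-minute duration, rehearsal must start by 155 − 15 = minute 140.
For blocking: rehearsal (must start by minute 140); the final polish (must start by minute 165). The most restrictive is minute 140; with a 35-minute duration, blocking must start by minute 105.
Rigging must finish in time for blocking (must start by minute 105, minus 5-minute gap → minute 100); rehearsal (must start by minute 140). The tightest is minute 100, so rigging must start by 100 − 55 = minute 45.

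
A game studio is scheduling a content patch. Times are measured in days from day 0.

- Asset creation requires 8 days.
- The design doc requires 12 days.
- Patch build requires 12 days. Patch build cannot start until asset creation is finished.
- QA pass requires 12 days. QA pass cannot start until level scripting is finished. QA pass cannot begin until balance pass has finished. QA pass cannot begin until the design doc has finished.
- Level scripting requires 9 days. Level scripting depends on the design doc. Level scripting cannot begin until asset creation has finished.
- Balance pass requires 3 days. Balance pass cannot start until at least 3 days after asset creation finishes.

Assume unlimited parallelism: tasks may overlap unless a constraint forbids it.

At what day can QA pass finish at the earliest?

Asset creation can start immediately at day 0; it finishes at day 8.
After asset creation (finishes day 8, plus 3-day gap → day 11), balance pass can start at day 11 and finishes at day 14.
The design doc has no prerequisites, so it starts at day 0 and finishes at day 12.
Level scripting has to wait for the design doc (finishes day 12); asset creation (finishes day 8). The latest of these is day 12, so level scripting runs day 12 to 12 + 9 = day 21.
QA pass needs all of level scripting (finishes day 21); balance pass (finishes day 14); the design doc (finishes day 12). That puts its earliest start at day 21; it finishes at 21 + 12 = day 33.

33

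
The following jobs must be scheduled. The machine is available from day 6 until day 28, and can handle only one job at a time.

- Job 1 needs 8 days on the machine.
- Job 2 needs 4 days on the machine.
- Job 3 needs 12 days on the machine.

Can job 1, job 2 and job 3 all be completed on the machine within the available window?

The machine window is 28 − 6 = 22 days.
Running back to back, the jobs need 8 + 4 + 12 = 24 days on the machine.
Since 24 > 22, they cannot all fit.

No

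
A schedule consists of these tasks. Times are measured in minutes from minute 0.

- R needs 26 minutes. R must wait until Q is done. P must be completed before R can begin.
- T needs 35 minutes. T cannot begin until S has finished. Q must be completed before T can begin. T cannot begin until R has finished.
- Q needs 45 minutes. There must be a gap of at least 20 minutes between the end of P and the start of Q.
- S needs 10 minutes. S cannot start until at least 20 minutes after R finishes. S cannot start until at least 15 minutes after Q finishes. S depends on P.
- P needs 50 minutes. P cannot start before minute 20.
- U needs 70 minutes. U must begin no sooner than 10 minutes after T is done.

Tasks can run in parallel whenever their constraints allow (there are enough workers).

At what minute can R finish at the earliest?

P cannot begin until its own release at minute 20. It runs from minute 20 to 20 + 50 = minute 70.
After P (finishes minute 70, plus 20-minute gap → minute 90), Q can start at minute 90 and finishes at minute 135.
For R: Q (finishes minute 135); P (finishes minute 70). Taking the maximum gives a start of minute 135, and it finishes at 135 + 26 = minute 161.

161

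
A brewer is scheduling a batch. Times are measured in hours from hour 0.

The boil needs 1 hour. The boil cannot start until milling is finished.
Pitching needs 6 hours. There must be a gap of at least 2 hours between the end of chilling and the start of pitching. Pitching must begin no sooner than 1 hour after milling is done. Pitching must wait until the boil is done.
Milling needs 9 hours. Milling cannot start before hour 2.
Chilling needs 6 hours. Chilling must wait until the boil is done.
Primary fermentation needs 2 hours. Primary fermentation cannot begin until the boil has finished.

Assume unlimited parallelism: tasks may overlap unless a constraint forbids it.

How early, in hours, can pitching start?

Milling waits on its own release at hour 2, so it starts at hour 2 and finishes at 2 + 9 = hour 11.
The boil cannot begin until milling (finishes hour 11). It runs from hour 11 to 11 + 1 = hour 12.
After the boil (finishes hour 12), chilling can start at hour 12 and finishes at hour 18.
Pitching waits on chilling (finishes hour 18, plus 2-hour gap → hour 20); milling (finishes hour 11, plus 1-hour gap → hour 12); the boil (finishes hour 12). The latest of these is hour 20, which is the earliest pitching can start.

20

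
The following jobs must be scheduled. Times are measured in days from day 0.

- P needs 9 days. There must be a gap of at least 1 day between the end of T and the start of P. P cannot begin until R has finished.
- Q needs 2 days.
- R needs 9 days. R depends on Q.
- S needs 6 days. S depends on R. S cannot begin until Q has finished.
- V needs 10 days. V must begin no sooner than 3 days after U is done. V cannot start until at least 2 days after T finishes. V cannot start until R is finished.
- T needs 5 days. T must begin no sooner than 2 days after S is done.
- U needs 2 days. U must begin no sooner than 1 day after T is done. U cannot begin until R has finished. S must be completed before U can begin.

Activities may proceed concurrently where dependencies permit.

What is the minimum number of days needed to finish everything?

Nothing blocks Q, so it runs from day 0 to day 2.
R cannot begin until Q (finishes day 2). It runs from day 2 to 2 + 9 = day 11.
S needs all of R (finishes day 11); Q (finishes day 2). That puts its earliest start at day 11; it finishes at 11 + 6 = day 17.
T waits on S (finishes day 17, plus 2-day gap → day 19), so it starts at day 19 and finishes at 19 + 5 = day 24.
U has to wait for T (finishes day 24, plus 1-day gap → day 25); R (finishes day 11); S (finishes day 17). The latest of these is day 25, so U runs day 25 to 25 + 2 = day 27.
V has to wait for U (finishes day 27, plus 3-day gap → day 30); T (finishes day 24, plus 2-day gap → day 26); R (finishes day 11). The latest of these is day 30, so V runs day 30 to 30 + 10 = day 40.
For P: T (finishes day 24, plus 1-day gap → day 25); R (finishes day 11). Taking the maximum gives a start of day 25, and it finishes at 25 + 9 = day 34.
All tasks are finished once the last one completes. Finish times: P at 34, Q at 2, R at 11, S at 17, T at 24, U at 27, V at 40. The latest is day 40.

40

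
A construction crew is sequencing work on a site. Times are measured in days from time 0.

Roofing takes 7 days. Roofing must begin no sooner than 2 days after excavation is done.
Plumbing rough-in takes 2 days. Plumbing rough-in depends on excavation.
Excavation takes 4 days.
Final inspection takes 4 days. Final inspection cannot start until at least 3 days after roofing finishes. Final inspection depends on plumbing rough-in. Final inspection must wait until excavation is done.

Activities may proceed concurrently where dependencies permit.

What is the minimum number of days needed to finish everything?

Excavation can start immediately at day 0; it finishes at day 4.
Plumbing rough-in cannot begin until excavation (finishes day 4). It runs from day 4 to 4 + 2 = day 6.
After excavation (finishes day 4, plus 2-day gap → day 6), roofing can start at day 6 and finishes at day 13.
Final inspection has to wait for roofing (finishes day 13, plus 3-day gap → day 16); plumbing rough-in (finishes day 6); excavation (finishes day 4). The latest of these is day 16, so final inspection runs day 16 to 16 + 4 = day 20.
All tasks are finished once the last one completes. Finish times: Excavation at 4, Roofing at 13, Plumbing rough-in at 6, Final inspection at 20. The latest is day 20.

20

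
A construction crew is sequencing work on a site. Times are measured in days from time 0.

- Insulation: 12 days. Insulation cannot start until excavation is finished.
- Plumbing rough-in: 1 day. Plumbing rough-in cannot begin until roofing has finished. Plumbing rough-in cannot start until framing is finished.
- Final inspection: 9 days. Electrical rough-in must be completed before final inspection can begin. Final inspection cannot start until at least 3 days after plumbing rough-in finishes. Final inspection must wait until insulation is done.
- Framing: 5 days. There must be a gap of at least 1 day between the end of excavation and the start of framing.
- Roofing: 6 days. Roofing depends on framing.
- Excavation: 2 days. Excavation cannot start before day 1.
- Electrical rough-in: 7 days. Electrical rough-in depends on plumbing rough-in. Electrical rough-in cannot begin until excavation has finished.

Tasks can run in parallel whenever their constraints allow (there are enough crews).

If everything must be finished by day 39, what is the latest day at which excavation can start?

To finish by day 39, final inspection (duration 9) must start no later than day 30.
Electrical rough-in has to be done before final inspection (must start by day 30). That means finishing by day 30, i.e. starting by 30 − 7 = day 23.
Plumbing rough-in must finish in time for electrical rough-in (must start by day 23); final inspection (must start by day 30, minus 3-day gap → day 27). The tightest is day 23, so plumbing rough-in must start by 23 − 1 = day 22.
Roofing must finish before plumbing rough-in (must start by day 22). With a 6-day duration, roofing must start by 22 − 6 = day 16.
Framing feeds roofing (must start by day 16); plumbing rough-in (must start by day 22). Taking the minimum, framing must finish by day 16 and start by 16 − 5 = day 11.
Since final inspection (must start by day 30) depends on it, insulation must finish by day 30. Backing off its 12-day duration gives a latest start of day 18.
For excavation: framing (must start by day 11, minus 1-day gap → day 10); electrical rough-in (must start by day 23); insulation (must start by day 18). The most restrictive is day 10; with a 2-day duration, excavation must start by day 8.

8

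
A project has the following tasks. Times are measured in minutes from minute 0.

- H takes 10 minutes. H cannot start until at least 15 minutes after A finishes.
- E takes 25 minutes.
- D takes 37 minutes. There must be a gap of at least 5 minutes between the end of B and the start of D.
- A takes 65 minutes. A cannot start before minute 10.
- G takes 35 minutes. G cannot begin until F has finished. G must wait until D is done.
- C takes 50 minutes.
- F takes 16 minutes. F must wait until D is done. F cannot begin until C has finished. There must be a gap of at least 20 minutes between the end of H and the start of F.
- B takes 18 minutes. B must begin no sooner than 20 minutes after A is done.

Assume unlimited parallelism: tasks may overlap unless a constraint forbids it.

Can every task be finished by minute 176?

E can start immediately at minute 0; it finishes at minute 25.
C can start immediately at minute 0; it finishes at minute 50.
A cannot begin until its own release at minute 10. It runs from minute 10 to 10 + 65 = minute 75.
H waits on A (finishes minute 75, plus 15-minute gap → minute 90), so it starts at minute 90 and finishes at 90 + 10 = minute 100.
B waits on A (finishes minute 75, plus 20-minute gap → minute 95), so it starts at minute 95 and finishes at 95 + 18 = minute 113.
D cannot begin until B (finishes minute 113, plus 5-minute gap → minute 118). It runs from minute 118 to 118 + 37 = minute 155.
For F: D (finishes minute 155); C (finishes minute 50); H (finishes minute 100, plus 20-minute gap → minute 120). Taking the maximum gives a start of minute 155, and it finishes at 155 + 16 = minute 171.
G has to wait for F (finishes minute 171); D (finishes minute 155). The latest of these is minute 171, so G runs minute 171 to 171 + 35 = minute 206.
The earliest everything can be done is minute 206, which is after the deadline of 176, so it is not possible.

No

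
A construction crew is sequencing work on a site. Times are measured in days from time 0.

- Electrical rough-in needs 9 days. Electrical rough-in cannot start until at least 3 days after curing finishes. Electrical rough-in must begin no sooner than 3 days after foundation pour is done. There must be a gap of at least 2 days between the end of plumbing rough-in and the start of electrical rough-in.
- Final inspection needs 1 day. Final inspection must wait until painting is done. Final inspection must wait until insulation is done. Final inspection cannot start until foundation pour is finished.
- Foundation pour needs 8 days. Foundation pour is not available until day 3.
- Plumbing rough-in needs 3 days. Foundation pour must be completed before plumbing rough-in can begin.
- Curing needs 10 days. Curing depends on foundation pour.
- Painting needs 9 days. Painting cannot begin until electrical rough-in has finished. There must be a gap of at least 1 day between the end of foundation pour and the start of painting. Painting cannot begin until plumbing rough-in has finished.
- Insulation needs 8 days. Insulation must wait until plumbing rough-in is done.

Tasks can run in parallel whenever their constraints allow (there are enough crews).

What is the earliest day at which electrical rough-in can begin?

24

Foundation pour cannot begin until its own release at day 3. It runs from day 3 to 3 + 8 = day 11.
Plumbing rough-in cannot begin until foundation pour (finishes day 11). It runs from day 11 to 11 + 3 = day 14.
Curing waits on foundation pour (finishes day 11), so it starts at day 11 and finishes at 11 + 10 = day 21.
Electrical rough-in waits on curing (finishes day 21, plus 3-day gap → day 24); foundation pour (finishes day 11, plus 3-day gap → day 14); plumbing rough-in (finishes day 14, plus 2-day gap → day 16). The latest of these is day 24, which is the earliest electrical rough-in can start.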